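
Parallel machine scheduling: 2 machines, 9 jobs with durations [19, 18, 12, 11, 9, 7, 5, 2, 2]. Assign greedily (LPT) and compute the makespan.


Jobs (LPT sorted): [19, 18, 12, 11, 9, 7, 5, 2, 2]
Machines: 2
  J=19 → Machine 1 (load: 0+19=19)
  J=18 → Machine 2 (load: 0+18=18)
  J=12 → Machine 2 (load: 18+12=30)
  J=11 → Machine 1 (load: 19+11=30)
  J=9 → Machine 1 (load: 30+9=39)
  J=7 → Machine 2 (load: 30+7=37)
  J=5 → Machine 2 (load: 37+5=42)
  J=2 → Machine 1 (load: 39+2=41)
  J=2 → Machine 1 (load: 41+2=43)
Machine loads: [43, 42]
Makespan = max = 43 time units


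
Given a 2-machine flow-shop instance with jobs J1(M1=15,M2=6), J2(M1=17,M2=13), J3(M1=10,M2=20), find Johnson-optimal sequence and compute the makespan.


Johnson's rule:
Group 1 (M1≤M2, sort by M1): ['J3']
Group 2 (M1>M2, sort desc M2): ['J2', 'J1']
Sequence: J3 → J2 → J1
Makespan calculation:
  J3: M1 done=10, M2 done=30
  J2: M1 done=27, M2 done=43
  J1: M1 done=42, M2 done=49
= Sequence: J3 → J2 → J1, Makespan: 49


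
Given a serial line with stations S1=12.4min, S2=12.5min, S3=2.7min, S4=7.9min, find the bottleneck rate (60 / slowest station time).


Bottleneck = longest station time
Station times: [12.4, 12.5, 2.7, 7.9]
Max = 12.5 min
Rate = 60 / 12.5
= 4.80 units/hour (bottleneck: 12.5min)


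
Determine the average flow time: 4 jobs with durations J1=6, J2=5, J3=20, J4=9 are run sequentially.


Completion times:
  J1: completes at 6
  J2: completes at 11
  J3: completes at 31
  J4: completes at 40
Sum = 88
Average = 88/4
= 22.00


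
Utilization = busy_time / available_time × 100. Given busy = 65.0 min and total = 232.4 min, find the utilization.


Utilization = busy / total × 100
= 65.0 / 232.4 × 100
= 28.0%


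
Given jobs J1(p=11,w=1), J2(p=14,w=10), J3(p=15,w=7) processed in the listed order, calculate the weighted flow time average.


Completion times:
  J1: C=11, w×C=1×11=11
  J2: C=25, w×C=10×25=250
  J3: C=40, w×C=7×40=280
Sum w×C = 541
Sum w = 18
Weighted avg = 541/18
= 30.06


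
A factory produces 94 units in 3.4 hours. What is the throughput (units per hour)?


Throughput = units / time
= 94 / 3.4
= 27.6 units/hour


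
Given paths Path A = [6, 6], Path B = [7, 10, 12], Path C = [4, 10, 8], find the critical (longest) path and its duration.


Path A: 6 + 6 = 12
Path B: 7 + 10 + 12 = 29
Path C: 4 + 10 + 8 = 22
Critical path = longest = max(12, 29, 22)
= 29 (Path B)


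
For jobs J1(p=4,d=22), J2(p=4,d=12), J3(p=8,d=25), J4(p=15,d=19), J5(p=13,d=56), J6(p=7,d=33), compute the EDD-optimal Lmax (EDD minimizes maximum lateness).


EDD order: J2 → J4 → J1 → J3 → J6 → J5
Completion and lateness:
  J2: C=4, d=12, L=4-12=-8
  J4: C=19, d=19, L=19-19=0
  J1: C=23, d=22, L=23-22=1
  J3: C=31, d=25, L=31-25=6
  J6: C=38, d=33, L=38-33=5
  J5: C=51, d=56, L=51-56=-5
Lmax = max(-8, 0, 1, 6, 5, -5)
= 6


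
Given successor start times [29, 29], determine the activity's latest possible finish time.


LF = min of all successor start times
Successors start at: [29, 29]
LF = min(29, 29)
= 29


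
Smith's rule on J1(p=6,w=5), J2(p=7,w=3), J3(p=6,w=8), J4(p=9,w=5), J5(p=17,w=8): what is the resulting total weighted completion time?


WSPT order (by p/w): J3 → J1 → J4 → J5 → J2
  J3: C=6, w·C=8×6=48
  J1: C=12, w·C=5×12=60
  J4: C=21, w·C=5×21=105
  J5: C=38, w·C=8×38=304
  J2: C=45, w·C=3×45=135
Σ w·C = 652
= 652


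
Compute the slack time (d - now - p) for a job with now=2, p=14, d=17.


Slack = due - current_time - processing
= 17 - 2 - 14
= 1


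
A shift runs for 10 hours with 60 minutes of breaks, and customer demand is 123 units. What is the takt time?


Available = 10×60 - 60 = 540 min
Takt time = 540 / 123
= 4.39 min/unit


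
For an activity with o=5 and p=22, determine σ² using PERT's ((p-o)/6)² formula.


σ² = ((p - o) / 6)² = (p - o)² / 36
= (22 - 5)² / 36
= 17² / 36
= 289 / 36
= 8.0278


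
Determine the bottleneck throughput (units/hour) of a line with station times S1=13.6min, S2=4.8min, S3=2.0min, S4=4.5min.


Bottleneck = longest station time
Station times: [13.6, 4.8, 2.0, 4.5]
Max = 13.6 min
Rate = 60 / 13.6
= 4.41 units/hour (bottleneck: 13.6min)


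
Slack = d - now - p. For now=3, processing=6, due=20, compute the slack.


Slack = due - current_time - processing
= 20 - 3 - 6
= 11


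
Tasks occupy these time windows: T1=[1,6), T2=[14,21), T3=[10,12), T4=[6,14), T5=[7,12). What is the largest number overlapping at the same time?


Check each time point for overlaps:
  t=10: 3 tasks active (T3, T4, T5)
Max concurrent = 3


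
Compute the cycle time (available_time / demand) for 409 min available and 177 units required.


Cycle time = available time / demand
= 409 / 177
= 2.31 min/unit


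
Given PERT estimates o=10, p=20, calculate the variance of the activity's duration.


σ² = ((p - o) / 6)² = (p - o)² / 36
= (20 - 10)² / 36
= 10² / 36
= 100 / 36
= 2.7778


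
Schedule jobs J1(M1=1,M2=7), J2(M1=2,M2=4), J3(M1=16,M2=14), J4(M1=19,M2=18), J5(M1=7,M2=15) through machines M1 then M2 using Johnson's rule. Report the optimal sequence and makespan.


Johnson's rule:
Group 1 (M1≤M2, sort by M1): ['J1', 'J2', 'J5']
Group 2 (M1>M2, sort desc M2): ['J4', 'J3']
Sequence: J1 → J2 → J5 → J4 → J3
Makespan calculation:
  J1: M1 done=1, M2 done=8
  J2: M1 done=3, M2 done=12
  J5: M1 done=10, M2 done=27
  J4: M1 done=29, M2 done=47
  J3: M1 done=45, M2 done=61
= Sequence: J1 → J2 → J5 → J4 → J3, Makespan: 61


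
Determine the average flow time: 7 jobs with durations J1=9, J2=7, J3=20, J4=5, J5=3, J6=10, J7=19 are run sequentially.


Completion times:
  J1: completes at 9
  J2: completes at 16
  J3: completes at 36
  J4: completes at 41
  J5: completes at 44
  J6: completes at 54
  J7: completes at 73
Sum = 273
Average = 273/7
= 39.00


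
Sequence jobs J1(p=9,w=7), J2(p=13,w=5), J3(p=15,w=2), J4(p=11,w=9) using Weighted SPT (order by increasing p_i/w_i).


WSPT (Smith's rule): sort by p/w ascending
  J4: p/w = 11/9 = 1.222
  J1: p/w = 9/7 = 1.286
  J2: p/w = 13/5 = 2.600
  J3: p/w = 15/2 = 7.500
Order: J4 → J1 → J2 → J3


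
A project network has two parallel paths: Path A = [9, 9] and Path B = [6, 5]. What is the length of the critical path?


Path A: 9 + 9 = 18
Path B: 6 + 5 = 11
Critical path = longest = max(18, 11)
= 18 (Path A)


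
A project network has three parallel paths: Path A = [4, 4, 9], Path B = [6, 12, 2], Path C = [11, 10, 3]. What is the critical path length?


Path A: 4 + 4 + 9 = 17
Path B: 6 + 12 + 2 = 20
Path C: 11 + 10 + 3 = 24
Critical path = longest = max(17, 20, 24)
= 24 (Path C)


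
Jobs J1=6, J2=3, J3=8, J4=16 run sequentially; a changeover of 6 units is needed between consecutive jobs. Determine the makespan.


Makespan = Σ processing + (n-1) × setup
= (6 + 3 + 8 + 16) + (4-1)×6
= 33 + 18
= 51 time units


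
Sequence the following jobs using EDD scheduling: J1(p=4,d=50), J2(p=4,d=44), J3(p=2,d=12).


EDD: sort by earliest due date
  J3: d=12, p=2
  J2: d=44, p=4
  J1: d=50, p=4
Order: J3 → J2 → J1


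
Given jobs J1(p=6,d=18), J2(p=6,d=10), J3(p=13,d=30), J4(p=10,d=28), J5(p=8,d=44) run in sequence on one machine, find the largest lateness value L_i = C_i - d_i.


Lateness per job (L = C - d):
  J1: C=6, d=18, L=-12
  J2: C=12, d=10, L=2
  J3: C=25, d=30, L=-5
  J4: C=35, d=28, L=7
  J5: C=43, d=44, L=-1
Lmax = max(-12, 2, -5, 7, -1)
= 7


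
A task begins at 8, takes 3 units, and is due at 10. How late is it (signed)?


Completion = 8 + 3 = 11
Lateness = C - d = 11 - 10
= 1


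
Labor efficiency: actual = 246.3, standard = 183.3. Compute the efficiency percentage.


Efficiency = (actual / standard) × 100
= (246.3 / 183.3) × 100
= 134.4%


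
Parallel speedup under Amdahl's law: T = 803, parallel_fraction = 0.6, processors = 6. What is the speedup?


Amdahl's law: T_p = T × ((1-p) + p/N)
= 803 × ((1-0.6) + 0.6/6)
= 803 × (0.40 + 0.1000)
= 803 × 0.5000
= 401.50
Speedup = 803/401.50
= 2.00×


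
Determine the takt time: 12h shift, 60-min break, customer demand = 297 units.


Available = 12×60 - 60 = 660 min
Takt time = 660 / 297
= 2.22 min/unit


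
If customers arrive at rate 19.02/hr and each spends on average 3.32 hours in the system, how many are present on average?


Little's law: L = λ × W
= 19.02 × 3.32
= 63.15


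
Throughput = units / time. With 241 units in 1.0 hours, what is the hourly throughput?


Throughput = units / time
= 241 / 1.0
= 241.0 units/hour


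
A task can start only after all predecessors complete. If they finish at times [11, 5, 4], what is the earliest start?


ES = max of all predecessor completion times
Predecessors: [11, 5, 4]
ES = max(11, 5, 4)
= 11


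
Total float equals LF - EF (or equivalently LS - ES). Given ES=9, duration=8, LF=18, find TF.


EF = ES + duration = 9 + 8 = 17
LS = LF - duration = 18 - 8 = 10
Total Float = LF - EF = 18 - 17
(or LS - ES = 10 - 9)
= 1


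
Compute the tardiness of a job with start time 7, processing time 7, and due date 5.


Completion = start + processing = 7 + 7 = 14
Tardiness = max(0, C - d) = max(0, 14 - 5)
= max(0, 9)
= 9


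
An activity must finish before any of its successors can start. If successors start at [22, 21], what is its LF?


LF = min of all successor start times
Successors start at: [22, 21]
LF = min(22, 21)
= 21


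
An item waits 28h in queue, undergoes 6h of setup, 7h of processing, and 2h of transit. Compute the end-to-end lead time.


Lead time = queue + setup + processing + transit
= 28 + 6 + 7 + 2
= 43 hours


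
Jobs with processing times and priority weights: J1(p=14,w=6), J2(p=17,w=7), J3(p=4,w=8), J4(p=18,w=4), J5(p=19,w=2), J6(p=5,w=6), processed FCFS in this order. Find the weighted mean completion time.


Completion times:
  J1: C=14, w×C=6×14=84
  J2: C=31, w×C=7×31=217
  J3: C=35, w×C=8×35=280
  J4: C=53, w×C=4×53=212
  J5: C=72, w×C=2×72=144
  J6: C=77, w×C=6×77=462
Sum w×C = 1399
Sum w = 33
Weighted avg = 1399/33
= 42.39


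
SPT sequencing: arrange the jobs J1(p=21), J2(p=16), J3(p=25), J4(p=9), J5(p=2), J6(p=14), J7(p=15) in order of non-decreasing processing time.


SPT: sort by shortest processing time
  J5: p=2
  J4: p=9
  J6: p=14
  J7: p=15
  J2: p=16
  J1: p=21
  J3: p=25
Order: J5 → J4 → J6 → J7 → J2 → J1 → J3


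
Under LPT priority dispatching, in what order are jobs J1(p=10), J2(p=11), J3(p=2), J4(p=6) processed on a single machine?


LPT: sort by longest processing time first
  J2: p=11
  J1: p=10
  J4: p=6
  J3: p=2
Order: J2 → J1 → J4 → J3


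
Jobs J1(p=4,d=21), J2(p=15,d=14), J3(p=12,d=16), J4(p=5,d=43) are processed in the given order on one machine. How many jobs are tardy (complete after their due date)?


Completion vs due date:
  J1: C=4, d=21 → on time
  J2: C=19, d=14 → TARDY
  J3: C=31, d=16 → TARDY
  J4: C=36, d=43 → on time
Tardy jobs: J2, J3
Count = 2


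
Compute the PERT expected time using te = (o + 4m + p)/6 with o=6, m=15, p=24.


te = (o + 4m + p) / 6
= (6 + 4×15 + 24) / 6
= (6 + 60 + 24) / 6
= 90 / 6
= 15.00


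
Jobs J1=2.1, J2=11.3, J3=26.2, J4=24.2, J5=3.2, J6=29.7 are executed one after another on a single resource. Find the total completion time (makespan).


Sequential makespan: sum all processing times
= 2.1 + 11.3 + 26.2 + 24.2 + 3.2 + 29.7
= 96.7 time units


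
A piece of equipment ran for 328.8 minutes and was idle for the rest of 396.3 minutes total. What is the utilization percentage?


Utilization = busy / total × 100
= 328.8 / 396.3 × 100
= 83.0%


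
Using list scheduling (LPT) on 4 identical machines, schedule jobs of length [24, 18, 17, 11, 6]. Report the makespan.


Jobs (LPT sorted): [24, 18, 17, 11, 6]
Machines: 4
  J=24 → Machine 1 (load: 0+24=24)
  J=18 → Machine 2 (load: 0+18=18)
  J=17 → Machine 3 (load: 0+17=17)
  J=11 → Machine 4 (load: 0+11=11)
  J=6 → Machine 4 (load: 11+6=17)
Machine loads: [24, 18, 17, 17]
Makespan = max = 24 time units


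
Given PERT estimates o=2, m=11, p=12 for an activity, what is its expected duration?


te = (o + 4m + p) / 6
= (2 + 4×11 + 12) / 6
= (2 + 44 + 12) / 6
= 58 / 6
= 9.67


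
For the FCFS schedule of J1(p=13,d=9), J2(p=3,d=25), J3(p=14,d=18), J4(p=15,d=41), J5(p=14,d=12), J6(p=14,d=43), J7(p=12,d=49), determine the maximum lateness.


Lateness per job (L = C - d):
  J1: C=13, d=9, L=4
  J2: C=16, d=25, L=-9
  J3: C=30, d=18, L=12
  J4: C=45, d=41, L=4
  J5: C=59, d=12, L=47
  J6: C=73, d=43, L=30
  J7: C=85, d=49, L=36
Lmax = max(4, -9, 12, 4, 47, 30, 36)
= 47


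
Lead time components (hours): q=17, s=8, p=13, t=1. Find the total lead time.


Lead time = queue + setup + processing + transit
= 17 + 8 + 13 + 1
= 39 hours


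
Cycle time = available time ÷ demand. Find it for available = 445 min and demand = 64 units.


Cycle time = available time / demand
= 445 / 64
= 6.95 min/unit


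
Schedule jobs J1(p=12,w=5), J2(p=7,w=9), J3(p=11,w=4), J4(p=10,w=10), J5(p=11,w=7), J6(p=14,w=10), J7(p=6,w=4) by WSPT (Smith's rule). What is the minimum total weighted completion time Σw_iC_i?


WSPT order (by p/w): J2 → J4 → J6 → J7 → J5 → J1 → J3
  J2: C=7, w·C=9×7=63
  J4: C=17, w·C=10×17=170
  J6: C=31, w·C=10×31=310
  J7: C=37, w·C=4×37=148
  J5: C=48, w·C=7×48=336
  J1: C=60, w·C=5×60=300
  J3: C=71, w·C=4×71=284
Σ w·C = 1611
= 1611


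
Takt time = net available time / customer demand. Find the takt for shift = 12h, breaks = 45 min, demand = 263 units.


Available = 12×60 - 45 = 675 min
Takt time = 675 / 263
= 2.57 min/unit


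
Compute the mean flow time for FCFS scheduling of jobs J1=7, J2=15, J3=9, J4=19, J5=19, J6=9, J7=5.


Completion times:
  J1: completes at 7
  J2: completes at 22
  J3: completes at 31
  J4: completes at 50
  J5: completes at 69
  J6: completes at 78
  J7: completes at 83
Sum = 340
Average = 340/7
= 48.57


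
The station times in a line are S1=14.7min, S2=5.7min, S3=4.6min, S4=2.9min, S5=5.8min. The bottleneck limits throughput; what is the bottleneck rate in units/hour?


Bottleneck = longest station time
Station times: [14.7, 5.7, 4.6, 2.9, 5.8]
Max = 14.7 min
Rate = 60 / 14.7
= 4.08 units/hour (bottleneck: 14.7min)


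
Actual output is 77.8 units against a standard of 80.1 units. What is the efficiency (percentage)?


Efficiency = (actual / standard) × 100
= (77.8 / 80.1) × 100
= 97.1%


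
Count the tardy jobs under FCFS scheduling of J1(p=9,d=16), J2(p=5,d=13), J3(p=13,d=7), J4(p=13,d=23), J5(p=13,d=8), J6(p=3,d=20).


Completion vs due date:
  J1: C=9, d=16 → on time
  J2: C=14, d=13 → TARDY
  J3: C=27, d=7 → TARDY
  J4: C=40, d=23 → TARDY
  J5: C=53, d=8 → TARDY
  J6: C=56, d=20 → TARDY
Tardy jobs: J2, J3, J4, J5, J6
Count = 5


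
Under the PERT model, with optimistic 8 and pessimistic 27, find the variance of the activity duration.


σ² = ((p - o) / 6)² = (p - o)² / 36
= (27 - 8)² / 36
= 19² / 36
= 361 / 36
= 10.0278


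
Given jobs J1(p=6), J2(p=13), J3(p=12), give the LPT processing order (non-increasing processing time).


LPT: sort by longest processing time first
  J2: p=13
  J3: p=12
  J1: p=6
Order: J2 → J3 → J1


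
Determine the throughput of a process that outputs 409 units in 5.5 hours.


Throughput = units / time
= 409 / 5.5
= 74.4 units/hour


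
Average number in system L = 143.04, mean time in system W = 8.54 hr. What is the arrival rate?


Little's law: L = λW → λ = L / W
= 143.04 / 8.54
= 16.75 per hour


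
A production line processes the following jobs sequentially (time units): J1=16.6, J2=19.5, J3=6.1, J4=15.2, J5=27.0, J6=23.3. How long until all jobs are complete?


Sequential makespan: sum all processing times
= 16.6 + 19.5 + 6.1 + 15.2 + 27.0 + 23.3
= 107.7 time units


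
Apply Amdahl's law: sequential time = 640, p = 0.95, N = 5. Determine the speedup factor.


Amdahl's law: T_p = T × ((1-p) + p/N)
= 640 × ((1-0.95) + 0.95/5)
= 640 × (0.05 + 0.1900)
= 640 × 0.2400
= 153.60
Speedup = 640/153.60
= 4.17×


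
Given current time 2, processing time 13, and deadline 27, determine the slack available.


Slack = due - current_time - processing
= 27 - 2 - 13
= 12


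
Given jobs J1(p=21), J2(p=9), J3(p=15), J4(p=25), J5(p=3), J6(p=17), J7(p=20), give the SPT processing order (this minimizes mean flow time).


SPT: sort by shortest processing time
  J5: p=3
  J2: p=9
  J3: p=15
  J6: p=17
  J7: p=20
  J1: p=21
  J4: p=25
Order: J5 → J2 → J3 → J6 → J7 → J1 → J4


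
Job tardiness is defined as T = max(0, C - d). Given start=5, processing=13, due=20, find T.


Completion = start + processing = 5 + 13 = 18
Tardiness = max(0, C - d) = max(0, 18 - 20)
= max(0, -2)
= 0


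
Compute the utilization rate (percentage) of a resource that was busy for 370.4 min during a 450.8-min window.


Utilization = busy / total × 100
= 370.4 / 450.8 × 100
= 82.2%


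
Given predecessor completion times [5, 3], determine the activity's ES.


ES = max of all predecessor completion times
Predecessors: [5, 3]
ES = max(5, 3)
= 5


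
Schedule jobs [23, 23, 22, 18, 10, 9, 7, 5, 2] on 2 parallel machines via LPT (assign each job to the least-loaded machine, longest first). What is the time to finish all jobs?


Jobs (LPT sorted): [23, 23, 22, 18, 10, 9, 7, 5, 2]
Machines: 2
  J=23 → Machine 1 (load: 0+23=23)
  J=23 → Machine 2 (load: 0+23=23)
  J=22 → Machine 1 (load: 23+22=45)
  J=18 → Machine 2 (load: 23+18=41)
  J=10 → Machine 2 (load: 41+10=51)
  J=9 → Machine 1 (load: 45+9=54)
  J=7 → Machine 2 (load: 51+7=58)
  J=5 → Machine 1 (load: 54+5=59)
  J=2 → Machine 2 (load: 58+2=60)
Machine loads: [59, 60]
Makespan = max = 60 time units


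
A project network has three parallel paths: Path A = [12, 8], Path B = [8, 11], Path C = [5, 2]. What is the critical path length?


Path A: 12 + 8 = 20
Path B: 8 + 11 = 19
Path C: 5 + 2 = 7
Critical path = longest = max(20, 19, 7)
= 20 (Path A)


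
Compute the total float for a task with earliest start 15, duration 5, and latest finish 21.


EF = ES + duration = 15 + 5 = 20
LS = LF - duration = 21 - 5 = 16
Total Float = LF - EF = 21 - 20
(or LS - ES = 16 - 15)
= 1


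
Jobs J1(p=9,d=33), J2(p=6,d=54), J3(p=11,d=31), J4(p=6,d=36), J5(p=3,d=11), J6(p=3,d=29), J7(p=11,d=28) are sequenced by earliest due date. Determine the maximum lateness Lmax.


EDD order: J5 → J7 → J6 → J3 → J1 → J4 → J2
Completion and lateness:
  J5: C=3, d=11, L=3-11=-8
  J7: C=14, d=28, L=14-28=-14
  J6: C=17, d=29, L=17-29=-12
  J3: C=28, d=31, L=28-31=-3
  J1: C=37, d=33, L=37-33=4
  J4: C=43, d=36, L=43-36=7
  J2: C=49, d=54, L=49-54=-5
Lmax = max(-8, -14, -12, -3, 4, 7, -5)
= 7


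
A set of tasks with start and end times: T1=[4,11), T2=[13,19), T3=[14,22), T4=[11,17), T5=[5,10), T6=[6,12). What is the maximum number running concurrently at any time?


Check each time point for overlaps:
  t=6: 3 tasks active (T1, T5, T6)
Max concurrent = 3


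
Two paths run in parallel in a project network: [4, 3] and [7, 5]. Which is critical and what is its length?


Path A: 4 + 3 = 7
Path B: 7 + 5 = 12
Critical path = longest = max(7, 12)
= 12 (Path B)


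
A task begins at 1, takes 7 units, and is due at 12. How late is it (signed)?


Completion = 1 + 7 = 8
Lateness = C - d = 8 - 12
= -4


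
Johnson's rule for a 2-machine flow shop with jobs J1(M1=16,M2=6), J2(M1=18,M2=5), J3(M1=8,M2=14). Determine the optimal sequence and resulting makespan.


Johnson's rule:
Group 1 (M1≤M2, sort by M1): ['J3']
Group 2 (M1>M2, sort desc M2): ['J1', 'J2']
Sequence: J3 → J1 → J2
Makespan calculation:
  J3: M1 done=8, M2 done=22
  J1: M1 done=24, M2 done=30
  J2: M1 done=42, M2 done=47
= Sequence: J3 → J1 → J2, Makespan: 47


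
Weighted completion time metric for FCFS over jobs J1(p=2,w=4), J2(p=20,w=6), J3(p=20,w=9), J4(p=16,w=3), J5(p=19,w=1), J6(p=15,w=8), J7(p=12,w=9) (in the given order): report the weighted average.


Completion times:
  J1: C=2, w×C=4×2=8
  J2: C=22, w×C=6×22=132
  J3: C=42, w×C=9×42=378
  J4: C=58, w×C=3×58=174
  J5: C=77, w×C=1×77=77
  J6: C=92, w×C=8×92=736
  J7: C=104, w×C=9×104=936
Sum w×C = 2441
Sum w = 40
Weighted avg = 2441/40
= 61.02


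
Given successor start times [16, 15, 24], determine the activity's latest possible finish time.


LF = min of all successor start times
Successors start at: [16, 15, 24]
LF = min(16, 15, 24)
= 15


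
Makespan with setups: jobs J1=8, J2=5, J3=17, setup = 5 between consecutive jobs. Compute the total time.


Makespan = Σ processing + (n-1) × setup
= (8 + 5 + 17) + (3-1)×5
= 30 + 10
= 40 time units


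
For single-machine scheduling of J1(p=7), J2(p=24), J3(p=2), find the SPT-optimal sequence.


SPT: sort by shortest processing time
  J3: p=2
  J1: p=7
  J2: p=24
Order: J3 → J1 → J2


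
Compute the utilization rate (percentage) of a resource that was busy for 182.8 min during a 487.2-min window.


Utilization = busy / total × 100
= 182.8 / 487.2 × 100
= 37.5%


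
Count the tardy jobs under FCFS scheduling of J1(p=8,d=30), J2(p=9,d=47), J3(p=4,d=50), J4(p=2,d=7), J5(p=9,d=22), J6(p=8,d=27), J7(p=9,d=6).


Completion vs due date:
  J1: C=8, d=30 → on time
  J2: C=17, d=47 → on time
  J3: C=21, d=50 → on time
  J4: C=23, d=7 → TARDY
  J5: C=32, d=22 → TARDY
  J6: C=40, d=27 → TARDY
  J7: C=49, d=6 → TARDY
Tardy jobs: J4, J5, J6, J7
Count = 4


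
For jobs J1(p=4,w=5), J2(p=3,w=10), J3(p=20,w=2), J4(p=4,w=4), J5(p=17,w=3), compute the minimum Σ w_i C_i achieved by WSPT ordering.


WSPT order (by p/w): J2 → J1 → J4 → J5 → J3
  J2: C=3, w·C=10×3=30
  J1: C=7, w·C=5×7=35
  J4: C=11, w·C=4×11=44
  J5: C=28, w·C=3×28=84
  J3: C=48, w·C=2×48=96
Σ w·C = 289
= 289


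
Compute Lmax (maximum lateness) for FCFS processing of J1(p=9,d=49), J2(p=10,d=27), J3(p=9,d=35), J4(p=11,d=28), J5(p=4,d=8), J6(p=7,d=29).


Lateness per job (L = C - d):
  J1: C=9, d=49, L=-40
  J2: C=19, d=27, L=-8
  J3: C=28, d=35, L=-7
  J4: C=39, d=28, L=11
  J5: C=43, d=8, L=35
  J6: C=50, d=29, L=21
Lmax = max(-40, -8, -7, 11, 35, 21)
= 35


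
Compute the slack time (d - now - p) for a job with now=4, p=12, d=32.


Slack = due - current_time - processing
= 32 - 4 - 12
= 16


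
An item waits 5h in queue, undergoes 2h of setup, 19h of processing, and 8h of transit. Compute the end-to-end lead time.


Lead time = queue + setup + processing + transit
= 5 + 2 + 19 + 8
= 34 hours


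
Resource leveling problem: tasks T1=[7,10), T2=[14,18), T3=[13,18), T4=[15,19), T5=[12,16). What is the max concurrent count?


Check each time point for overlaps:
  t=15: 4 tasks active (T2, T3, T4, T5)
Max concurrent = 4


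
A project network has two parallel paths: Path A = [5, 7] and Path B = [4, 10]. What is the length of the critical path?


Path A: 5 + 7 = 12
Path B: 4 + 10 = 14
Critical path = longest = max(12, 14)
= 14 (Path B)


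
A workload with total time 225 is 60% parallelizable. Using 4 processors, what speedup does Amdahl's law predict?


Amdahl's law: T_p = T × ((1-p) + p/N)
= 225 × ((1-0.6) + 0.6/4)
= 225 × (0.40 + 0.1500)
= 225 × 0.5500
= 123.75
Speedup = 225/123.75
= 1.82×


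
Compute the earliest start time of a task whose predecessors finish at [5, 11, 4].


ES = max of all predecessor completion times
Predecessors: [5, 11, 4]
ES = max(5, 11, 4)
= 11


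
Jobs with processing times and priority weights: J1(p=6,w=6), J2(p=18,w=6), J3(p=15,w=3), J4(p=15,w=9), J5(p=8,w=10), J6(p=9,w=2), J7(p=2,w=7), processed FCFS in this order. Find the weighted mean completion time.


Completion times:
  J1: C=6, w×C=6×6=36
  J2: C=24, w×C=6×24=144
  J3: C=39, w×C=3×39=117
  J4: C=54, w×C=9×54=486
  J5: C=62, w×C=10×62=620
  J6: C=71, w×C=2×71=142
  J7: C=73, w×C=7×73=511
Sum w×C = 2056
Sum w = 43
Weighted avg = 2056/43
= 47.81


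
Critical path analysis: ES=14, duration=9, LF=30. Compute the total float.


EF = ES + duration = 14 + 9 = 23
LS = LF - duration = 30 - 9 = 21
Total Float = LF - EF = 30 - 23
(or LS - ES = 21 - 14)
= 7


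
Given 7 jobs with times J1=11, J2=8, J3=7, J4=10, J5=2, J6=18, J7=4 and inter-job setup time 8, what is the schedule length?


Makespan = Σ processing + (n-1) × setup
= (11 + 8 + 7 + 10 + 2 + 18 + 4) + (7-1)×8
= 60 + 48
= 108 time units


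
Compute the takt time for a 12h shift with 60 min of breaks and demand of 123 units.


Available = 12×60 - 60 = 660 min
Takt time = 660 / 123
= 5.37 min/unit


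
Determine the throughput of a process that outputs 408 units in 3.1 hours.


Throughput = units / time
= 408 / 3.1
= 131.6 units/hour


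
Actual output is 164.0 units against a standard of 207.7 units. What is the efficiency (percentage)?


Efficiency = (actual / standard) × 100
= (164.0 / 207.7) × 100
= 79.0%


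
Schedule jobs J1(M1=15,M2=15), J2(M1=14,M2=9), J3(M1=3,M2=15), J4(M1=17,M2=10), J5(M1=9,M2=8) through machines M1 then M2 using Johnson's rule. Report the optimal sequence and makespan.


Johnson's rule:
Group 1 (M1≤M2, sort by M1): ['J3', 'J1']
Group 2 (M1>M2, sort desc M2): ['J4', 'J2', 'J5']
Sequence: J3 → J1 → J4 → J2 → J5
Makespan calculation:
  J3: M1 done=3, M2 done=18
  J1: M1 done=18, M2 done=33
  J4: M1 done=35, M2 done=45
  J2: M1 done=49, M2 done=58
  J5: M1 done=58, M2 done=66
= Sequence: J3 → J1 → J4 → J2 → J5, Makespan: 66


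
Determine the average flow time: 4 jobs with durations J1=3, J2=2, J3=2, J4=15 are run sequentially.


Completion times:
  J1: completes at 3
  J2: completes at 5
  J3: completes at 7
  J4: completes at 22
Sum = 37
Average = 37/4
= 9.25


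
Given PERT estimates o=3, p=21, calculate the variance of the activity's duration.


σ² = ((p - o) / 6)² = (p - o)² / 36
= (21 - 3)² / 36
= 18² / 36
= 324 / 36
= 9.0000


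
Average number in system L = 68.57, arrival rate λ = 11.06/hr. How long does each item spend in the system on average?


Little's law: L = λW → W = L / λ
= 68.57 / 11.06
= 6.20 hours


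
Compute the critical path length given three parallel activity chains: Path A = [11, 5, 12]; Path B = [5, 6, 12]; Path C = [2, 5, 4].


Path A: 11 + 5 + 12 = 28
Path B: 5 + 6 + 12 = 23
Path C: 2 + 5 + 4 = 11
Critical path = longest = max(28, 23, 11)
= 28 (Path A)


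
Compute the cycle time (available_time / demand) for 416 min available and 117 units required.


Cycle time = available time / demand
= 416 / 117
= 3.56 min/unit


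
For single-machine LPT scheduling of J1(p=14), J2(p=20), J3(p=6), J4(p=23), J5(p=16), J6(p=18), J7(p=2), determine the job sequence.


LPT: sort by longest processing time first
  J4: p=23
  J2: p=20
  J6: p=18
  J5: p=16
  J1: p=14
  J3: p=6
  J7: p=2
Order: J4 → J2 → J6 → J5 → J1 → J3 → J7


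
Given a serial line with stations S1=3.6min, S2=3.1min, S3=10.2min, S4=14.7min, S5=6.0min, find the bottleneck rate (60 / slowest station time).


Bottleneck = longest station time
Station times: [3.6, 3.1, 10.2, 14.7, 6.0]
Max = 14.7 min
Rate = 60 / 14.7
= 4.08 units/hour (bottleneck: 14.7min)


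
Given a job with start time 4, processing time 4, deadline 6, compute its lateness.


Completion = 4 + 4 = 8
Lateness = C - d = 8 - 6
= 2


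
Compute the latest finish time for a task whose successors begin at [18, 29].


LF = min of all successor start times
Successors start at: [18, 29]
LF = min(18, 29)
= 18


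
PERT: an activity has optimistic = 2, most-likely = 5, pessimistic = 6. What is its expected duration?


te = (o + 4m + p) / 6
= (2 + 4×5 + 6) / 6
= (2 + 20 + 6) / 6
= 28 / 6
= 4.67


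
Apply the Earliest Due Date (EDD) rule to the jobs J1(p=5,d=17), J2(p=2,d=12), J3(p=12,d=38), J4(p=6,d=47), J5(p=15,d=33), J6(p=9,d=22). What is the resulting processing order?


EDD: sort by earliest due date
  J2: d=12, p=2
  J1: d=17, p=5
  J6: d=22, p=9
  J5: d=33, p=15
  J3: d=38, p=12
  J4: d=47, p=6
Order: J2 → J1 → J6 → J5 → J3 → J4


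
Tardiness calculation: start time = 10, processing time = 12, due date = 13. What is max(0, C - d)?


Completion = start + processing = 10 + 12 = 22
Tardiness = max(0, C - d) = max(0, 22 - 13)
= max(0, 9)
= 9


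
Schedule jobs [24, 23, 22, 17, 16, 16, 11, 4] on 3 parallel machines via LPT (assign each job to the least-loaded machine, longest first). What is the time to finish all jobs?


Jobs (LPT sorted): [24, 23, 22, 17, 16, 16, 11, 4]
Machines: 3
  J=24 → Machine 1 (load: 0+24=24)
  J=23 → Machine 2 (load: 0+23=23)
  J=22 → Machine 3 (load: 0+22=22)
  J=17 → Machine 3 (load: 22+17=39)
  J=16 → Machine 2 (load: 23+16=39)
  J=16 → Machine 1 (load: 24+16=40)
  J=11 → Machine 2 (load: 39+11=50)
  J=4 → Machine 3 (load: 39+4=43)
Machine loads: [40, 50, 43]
Makespan = max = 50 time units


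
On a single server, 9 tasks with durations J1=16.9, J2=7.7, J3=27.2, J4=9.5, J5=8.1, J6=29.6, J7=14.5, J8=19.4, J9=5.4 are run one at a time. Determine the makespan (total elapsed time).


Sequential makespan: sum all processing times
= 16.9 + 7.7 + 27.2 + 9.5 + 8.1 + 29.6 + 14.5 + 19.4 + 5.4
= 138.3 time units


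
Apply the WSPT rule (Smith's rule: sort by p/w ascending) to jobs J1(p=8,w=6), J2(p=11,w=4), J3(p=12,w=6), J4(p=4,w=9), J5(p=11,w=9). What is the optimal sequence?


WSPT (Smith's rule): sort by p/w ascending
  J4: p/w = 4/9 = 0.444
  J5: p/w = 11/9 = 1.222
  J1: p/w = 8/6 = 1.333
  J3: p/w = 12/6 = 2.000
  J2: p/w = 11/4 = 2.750
Order: J4 → J5 → J1 → J3 → J2


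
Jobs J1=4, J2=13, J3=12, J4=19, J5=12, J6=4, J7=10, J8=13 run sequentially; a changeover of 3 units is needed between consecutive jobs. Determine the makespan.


Makespan = Σ processing + (n-1) × setup
= (4 + 13 + 12 + 19 + 12 + 4 + 10 + 13) + (8-1)×3
= 87 + 21
= 108 time units


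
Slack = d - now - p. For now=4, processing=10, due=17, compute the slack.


Slack = due - current_time - processing
= 17 - 4 - 10
= 3


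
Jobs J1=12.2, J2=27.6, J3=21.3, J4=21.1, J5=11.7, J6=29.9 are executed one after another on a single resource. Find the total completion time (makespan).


Sequential makespan: sum all processing times
= 12.2 + 27.6 + 21.3 + 21.1 + 11.7 + 29.9
= 123.8 time units


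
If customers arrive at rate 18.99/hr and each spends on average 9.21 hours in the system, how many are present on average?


Little's law: L = λ × W
= 18.99 × 9.21
= 174.90


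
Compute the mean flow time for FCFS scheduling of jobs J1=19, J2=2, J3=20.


Completion times:
  J1: completes at 19
  J2: completes at 21
  J3: completes at 41
Sum = 81
Average = 81/3
= 27.00


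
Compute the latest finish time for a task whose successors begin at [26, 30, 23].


LF = min of all successor start times
Successors start at: [26, 30, 23]
LF = min(26, 30, 23)
= 23


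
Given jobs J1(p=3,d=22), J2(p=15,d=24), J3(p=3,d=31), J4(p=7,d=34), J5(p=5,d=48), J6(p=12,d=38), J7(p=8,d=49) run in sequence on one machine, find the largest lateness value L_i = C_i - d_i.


Lateness per job (L = C - d):
  J1: C=3, d=22, L=-19
  J2: C=18, d=24, L=-6
  J3: C=21, d=31, L=-10
  J4: C=28, d=34, L=-6
  J5: C=33, d=48, L=-15
  J6: C=45, d=38, L=7
  J7: C=53, d=49, L=4
Lmax = max(-19, -6, -10, -6, -15, 7, 4)
= 7


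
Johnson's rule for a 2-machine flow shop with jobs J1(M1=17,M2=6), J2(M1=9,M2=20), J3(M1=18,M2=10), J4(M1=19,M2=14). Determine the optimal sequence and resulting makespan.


Johnson's rule:
Group 1 (M1≤M2, sort by M1): ['J2']
Group 2 (M1>M2, sort desc M2): ['J4', 'J3', 'J1']
Sequence: J2 → J4 → J3 → J1
Makespan calculation:
  J2: M1 done=9, M2 done=29
  J4: M1 done=28, M2 done=43
  J3: M1 done=46, M2 done=56
  J1: M1 done=63, M2 done=69
= Sequence: J2 → J4 → J3 → J1, Makespan: 69


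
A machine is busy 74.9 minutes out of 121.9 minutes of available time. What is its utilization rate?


Utilization = busy / total × 100
= 74.9 / 121.9 × 100
= 61.4%


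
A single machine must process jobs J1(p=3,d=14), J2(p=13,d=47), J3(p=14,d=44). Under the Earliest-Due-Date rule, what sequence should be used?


EDD: sort by earliest due date
  J1: d=14, p=3
  J3: d=44, p=14
  J2: d=47, p=13
Order: J1 → J3 → J2


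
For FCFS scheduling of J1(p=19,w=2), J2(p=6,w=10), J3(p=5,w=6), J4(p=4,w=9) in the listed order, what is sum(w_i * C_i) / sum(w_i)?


Completion times:
  J1: C=19, w×C=2×19=38
  J2: C=25, w×C=10×25=250
  J3: C=30, w×C=6×30=180
  J4: C=34, w×C=9×34=306
Sum w×C = 774
Sum w = 27
Weighted avg = 774/27
= 28.67


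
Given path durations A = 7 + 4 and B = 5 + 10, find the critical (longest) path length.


Path A: 7 + 4 = 11
Path B: 5 + 10 = 15
Critical path = longest = max(11, 15)
= 15 (Path B)


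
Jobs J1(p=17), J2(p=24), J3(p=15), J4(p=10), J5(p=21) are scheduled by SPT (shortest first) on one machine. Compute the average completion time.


SPT order: J4 → J3 → J1 → J5 → J2
Completion times:
  J4: C=10
  J3: C=25
  J1: C=42
  J5: C=63
  J2: C=87
Sum = 227, n = 5
Mean flow = 227/5
= 45.40


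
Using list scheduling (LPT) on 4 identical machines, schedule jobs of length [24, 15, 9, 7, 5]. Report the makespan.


Jobs (LPT sorted): [24, 15, 9, 7, 5]
Machines: 4
  J=24 → Machine 1 (load: 0+24=24)
  J=15 → Machine 2 (load: 0+15=15)
  J=9 → Machine 3 (load: 0+9=9)
  J=7 → Machine 4 (load: 0+7=7)
  J=5 → Machine 4 (load: 7+5=12)
Machine loads: [24, 15, 9, 12]
Makespan = max = 24 time units


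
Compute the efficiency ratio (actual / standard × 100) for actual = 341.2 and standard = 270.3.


Efficiency = (actual / standard) × 100
= (341.2 / 270.3) × 100
= 126.2%


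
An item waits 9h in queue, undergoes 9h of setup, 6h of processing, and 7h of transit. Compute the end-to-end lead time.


Lead time = queue + setup + processing + transit
= 9 + 9 + 6 + 7
= 31 hours


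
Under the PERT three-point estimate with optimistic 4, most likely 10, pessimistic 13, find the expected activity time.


te = (o + 4m + p) / 6
= (4 + 4×10 + 13) / 6
= (4 + 40 + 13) / 6
= 57 / 6
= 9.50


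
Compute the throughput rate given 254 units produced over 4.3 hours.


Throughput = units / time
= 254 / 4.3
= 59.1 units/hour


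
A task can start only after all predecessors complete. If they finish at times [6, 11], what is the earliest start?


ES = max of all predecessor completion times
Predecessors: [6, 11]
ES = max(6, 11)
= 11


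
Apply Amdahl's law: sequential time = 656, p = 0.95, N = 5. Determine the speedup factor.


Amdahl's law: T_p = T × ((1-p) + p/N)
= 656 × ((1-0.95) + 0.95/5)
= 656 × (0.05 + 0.1900)
= 656 × 0.2400
= 157.44
Speedup = 656/157.44
= 4.17×


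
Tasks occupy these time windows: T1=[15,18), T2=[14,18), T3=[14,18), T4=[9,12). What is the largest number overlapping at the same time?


Check each time point for overlaps:
  t=15: 3 tasks active (T1, T2, T3)
Max concurrent = 3


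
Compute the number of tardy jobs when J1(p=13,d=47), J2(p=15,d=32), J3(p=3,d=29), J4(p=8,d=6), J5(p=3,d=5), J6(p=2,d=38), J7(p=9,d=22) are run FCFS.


Completion vs due date:
  J1: C=13, d=47 → on time
  J2: C=28, d=32 → on time
  J3: C=31, d=29 → TARDY
  J4: C=39, d=6 → TARDY
  J5: C=42, d=5 → TARDY
  J6: C=44, d=38 → TARDY
  J7: C=53, d=22 → TARDY
Tardy jobs: J3, J4, J5, J6, J7
Count = 5


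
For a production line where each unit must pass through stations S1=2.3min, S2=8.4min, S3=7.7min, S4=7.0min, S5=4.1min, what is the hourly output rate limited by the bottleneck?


Bottleneck = longest station time
Station times: [2.3, 8.4, 7.7, 7.0, 4.1]
Max = 8.4 min
Rate = 60 / 8.4
= 7.14 units/hour (bottleneck: 8.4min)


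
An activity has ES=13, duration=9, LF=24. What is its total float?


EF = ES + duration = 13 + 9 = 22
LS = LF - duration = 24 - 9 = 15
Total Float = LF - EF = 24 - 22
(or LS - ES = 15 - 13)
= 2


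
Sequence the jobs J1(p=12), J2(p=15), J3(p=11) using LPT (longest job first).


LPT: sort by longest processing time first
  J2: p=15
  J1: p=12
  J3: p=11
Order: J2 → J1 → J3


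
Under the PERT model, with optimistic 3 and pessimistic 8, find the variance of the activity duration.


σ² = ((p - o) / 6)² = (p - o)² / 36
= (8 - 3)² / 36
= 5² / 36
= 25 / 36
= 0.6944


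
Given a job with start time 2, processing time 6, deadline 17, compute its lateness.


Completion = 2 + 6 = 8
Lateness = C - d = 8 - 17
= -9


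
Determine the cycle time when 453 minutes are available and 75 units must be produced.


Cycle time = available time / demand
= 453 / 75
= 6.04 min/unit


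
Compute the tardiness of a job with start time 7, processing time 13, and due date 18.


Completion = start + processing = 7 + 13 = 20
Tardiness = max(0, C - d) = max(0, 20 - 18)
= max(0, 2)
= 2


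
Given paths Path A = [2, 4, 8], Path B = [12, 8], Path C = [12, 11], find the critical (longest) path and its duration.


Path A: 2 + 4 + 8 = 14
Path B: 12 + 8 = 20
Path C: 12 + 11 = 23
Critical path = longest = max(14, 20, 23)
= 23 (Path C)


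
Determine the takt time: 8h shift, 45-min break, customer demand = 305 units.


Available = 8×60 - 45 = 435 min
Takt time = 435 / 305
= 1.43 min/unit


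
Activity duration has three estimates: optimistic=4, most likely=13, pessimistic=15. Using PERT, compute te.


te = (o + 4m + p) / 6
= (4 + 4×13 + 15) / 6
= (4 + 52 + 15) / 6
= 71 / 6
= 11.83


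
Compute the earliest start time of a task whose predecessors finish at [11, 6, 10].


ES = max of all predecessor completion times
Predecessors: [11, 6, 10]
ES = max(11, 6, 10)
= 11


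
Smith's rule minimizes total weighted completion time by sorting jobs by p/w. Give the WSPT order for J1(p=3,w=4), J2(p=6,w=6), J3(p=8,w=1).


WSPT (Smith's rule): sort by p/w ascending
  J1: p/w = 3/4 = 0.750
  J2: p/w = 6/6 = 1.000
  J3: p/w = 8/1 = 8.000
Order: J1 → J2 → J3


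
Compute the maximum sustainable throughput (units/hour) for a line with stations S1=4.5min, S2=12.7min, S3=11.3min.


Bottleneck = longest station time
Station times: [4.5, 12.7, 11.3]
Max = 12.7 min
Rate = 60 / 12.7
= 4.72 units/hour (bottleneck: 12.7min)


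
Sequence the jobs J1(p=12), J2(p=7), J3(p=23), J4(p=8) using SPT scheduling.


SPT: sort by shortest processing time
  J2: p=7
  J4: p=8
  J1: p=12
  J3: p=23
Order: J2 → J4 → J1 → J3


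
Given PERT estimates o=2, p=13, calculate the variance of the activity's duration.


σ² = ((p - o) / 6)² = (p - o)² / 36
= (13 - 2)² / 36
= 11² / 36
= 121 / 36
= 3.3611


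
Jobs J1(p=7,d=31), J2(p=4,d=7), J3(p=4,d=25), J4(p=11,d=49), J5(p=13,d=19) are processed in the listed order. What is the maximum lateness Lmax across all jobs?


Lateness per job (L = C - d):
  J1: C=7, d=31, L=-24
  J2: C=11, d=7, L=4
  J3: C=15, d=25, L=-10
  J4: C=26, d=49, L=-23
  J5: C=39, d=19, L=20
Lmax = max(-24, 4, -10, -23, 20)
= 20


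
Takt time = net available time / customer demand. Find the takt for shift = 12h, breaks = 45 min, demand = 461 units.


Available = 12×60 - 45 = 675 min
Takt time = 675 / 461
= 1.46 min/unit


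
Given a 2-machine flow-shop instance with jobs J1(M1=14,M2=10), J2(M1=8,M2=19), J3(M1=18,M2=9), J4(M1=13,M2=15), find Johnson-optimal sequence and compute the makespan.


Johnson's rule:
Group 1 (M1≤M2, sort by M1): ['J2', 'J4']
Group 2 (M1>M2, sort desc M2): ['J1', 'J3']
Sequence: J2 → J4 → J1 → J3
Makespan calculation:
  J2: M1 done=8, M2 done=27
  J4: M1 done=21, M2 done=42
  J1: M1 done=35, M2 done=52
  J3: M1 done=53, M2 done=62
= Sequence: J2 → J4 → J1 → J3, Makespan: 62
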